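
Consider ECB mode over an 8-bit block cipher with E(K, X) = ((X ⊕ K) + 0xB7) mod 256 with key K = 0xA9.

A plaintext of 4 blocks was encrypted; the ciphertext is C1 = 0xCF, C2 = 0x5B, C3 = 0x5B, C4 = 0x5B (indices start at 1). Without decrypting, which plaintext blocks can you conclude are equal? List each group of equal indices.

P2 = P3 = P4

ECB encrypts each block independently with the same key, so equal ciphertext blocks imply equal plaintext blocks.
C2 = C3 = C4 = 0x5B, so P2 = P3 = P4.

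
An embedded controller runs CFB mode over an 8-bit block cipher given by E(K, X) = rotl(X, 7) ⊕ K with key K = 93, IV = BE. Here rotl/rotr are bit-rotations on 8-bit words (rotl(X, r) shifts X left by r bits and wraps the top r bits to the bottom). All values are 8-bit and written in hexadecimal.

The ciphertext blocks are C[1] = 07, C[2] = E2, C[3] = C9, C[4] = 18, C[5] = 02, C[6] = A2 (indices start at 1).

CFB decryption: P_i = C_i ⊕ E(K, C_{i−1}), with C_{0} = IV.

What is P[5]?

P[5] = 9D

P[5]: E(K, 18) = 9F; 02 ⊕ 9F = 9D.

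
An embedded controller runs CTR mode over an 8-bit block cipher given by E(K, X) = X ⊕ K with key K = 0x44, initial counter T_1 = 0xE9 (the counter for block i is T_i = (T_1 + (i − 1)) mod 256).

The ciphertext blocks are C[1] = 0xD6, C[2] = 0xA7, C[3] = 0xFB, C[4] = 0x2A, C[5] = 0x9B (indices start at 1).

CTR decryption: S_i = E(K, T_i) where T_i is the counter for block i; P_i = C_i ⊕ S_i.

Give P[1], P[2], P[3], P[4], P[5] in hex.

P[1] = 0x7B, P[2] = 0x09, P[3] = 0x54, P[4] = 0x82, P[5] = 0x32

P[1]: T = 0xE9, S = E(K, T) = 0xAD; 0xD6 ⊕ 0xAD = 0x7B.
P[2]: T = 0xEA, S = E(K, T) = 0xAE; 0xA7 ⊕ 0xAE = 0x09.
P[3]: T = 0xEB, S = E(K, T) = 0xAF; 0xFB ⊕ 0xAF = 0x54.
P[4]: T = 0xEC, S = E(K, T) = 0xA8; 0x2A ⊕ 0xA8 = 0x82.
P[5]: T = 0xED, S = E(K, T) = 0xA9; 0x9B ⊕ 0xA9 = 0x32.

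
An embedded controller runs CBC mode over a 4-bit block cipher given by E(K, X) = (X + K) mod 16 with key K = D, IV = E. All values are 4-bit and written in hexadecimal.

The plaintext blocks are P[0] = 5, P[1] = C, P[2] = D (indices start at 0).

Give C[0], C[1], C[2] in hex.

C[0] = 8, C[1] = 1, C[2] = 9

CBC encryption: C_i = E(K, P_i ⊕ C_{i−1}), with C_{−1} = IV.
C[0]: P[0] ⊕ E = B; E(K, B) = 8.
C[1]: P[1] ⊕ 8 = 4; E(K, 4) = 1.
C[2]: P[2] ⊕ 1 = C; E(K, C) = 9.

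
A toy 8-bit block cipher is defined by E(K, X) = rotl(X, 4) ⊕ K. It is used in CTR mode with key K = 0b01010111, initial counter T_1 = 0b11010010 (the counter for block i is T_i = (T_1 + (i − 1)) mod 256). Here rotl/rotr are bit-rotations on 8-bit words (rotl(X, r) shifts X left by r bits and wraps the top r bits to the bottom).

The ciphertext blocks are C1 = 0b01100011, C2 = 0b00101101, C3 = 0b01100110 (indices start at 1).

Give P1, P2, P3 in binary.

P1 = 0b00011001, P2 = 0b01000111, P3 = 0b01111100

CTR decryption: S_i = E(K, T_i) where T_i is the counter for block i; P_i = C_i ⊕ S_i.
P1: T = 0b11010010, S = E(K, T) = 0b01111010; 0b01100011 ⊕ 0b01111010 = 0b00011001.
P2: T = 0b11010011, S = E(K, T) = 0b01101010; 0b00101101 ⊕ 0b01101010 = 0b01000111.
P3: T = 0b11010100, S = E(K, T) = 0b00011010; 0b01100110 ⊕ 0b00011010 = 0b01111100.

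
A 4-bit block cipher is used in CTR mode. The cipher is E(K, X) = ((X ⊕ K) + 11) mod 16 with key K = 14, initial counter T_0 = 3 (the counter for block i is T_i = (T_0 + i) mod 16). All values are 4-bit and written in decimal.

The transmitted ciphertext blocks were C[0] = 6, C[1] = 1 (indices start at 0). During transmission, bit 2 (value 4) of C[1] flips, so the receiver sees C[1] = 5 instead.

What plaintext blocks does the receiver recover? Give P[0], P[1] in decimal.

P[0] = 14, P[1] = 0

CTR decryption: S_i = E(K, T_i) where T_i is the counter for block i; P_i = C_i ⊕ S_i.
Only C[1] changed, to 5. In CTR, a change in C_i flips the same bit in P_i only; the keystream is unaffected. Decrypting the received ciphertext:
P[0]: T = 3, S = E(K, T) = 8; 6 ⊕ 8 = 14.
P[1]: T = 4, S = E(K, T) = 5; 5 ⊕ 5 = 0.
Blocks that differ from the original plaintext: P[1].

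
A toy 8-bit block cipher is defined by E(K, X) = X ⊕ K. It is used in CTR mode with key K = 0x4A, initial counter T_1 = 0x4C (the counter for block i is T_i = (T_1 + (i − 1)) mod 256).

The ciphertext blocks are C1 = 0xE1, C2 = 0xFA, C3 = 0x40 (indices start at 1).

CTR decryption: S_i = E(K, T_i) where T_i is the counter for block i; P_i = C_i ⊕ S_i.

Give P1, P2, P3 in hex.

P1 = 0xE7, P2 = 0xFD, P3 = 0x44

P1: T = 0x4C, S = E(K, T) = 0x06; 0xE1 ⊕ 0x06 = 0xE7.
P2: T = 0x4D, S = E(K, T) = 0x07; 0xFA ⊕ 0x07 = 0xFD.
P3: T = 0x4E, S = E(K, T) = 0x04; 0x40 ⊕ 0x04 = 0x44.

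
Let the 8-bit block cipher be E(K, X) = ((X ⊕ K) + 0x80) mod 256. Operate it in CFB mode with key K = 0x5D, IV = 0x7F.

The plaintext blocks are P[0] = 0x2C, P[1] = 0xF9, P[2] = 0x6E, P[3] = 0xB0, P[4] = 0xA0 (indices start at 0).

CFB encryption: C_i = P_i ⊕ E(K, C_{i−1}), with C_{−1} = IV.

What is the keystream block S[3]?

0xC4

C[0]: E(K, 0x7F) = 0xA2; 0x2C ⊕ 0xA2 = 0x8E.
C[1]: E(K, 0x8E) = 0x53; 0xF9 ⊕ 0x53 = 0xAA.
C[2]: E(K, 0xAA) = 0x77; 0x6E ⊕ 0x77 = 0x19.
C[3]: E(K, 0x19) = 0xC4; 0xB0 ⊕ 0xC4 = 0x74.
So S[3] = 0xC4.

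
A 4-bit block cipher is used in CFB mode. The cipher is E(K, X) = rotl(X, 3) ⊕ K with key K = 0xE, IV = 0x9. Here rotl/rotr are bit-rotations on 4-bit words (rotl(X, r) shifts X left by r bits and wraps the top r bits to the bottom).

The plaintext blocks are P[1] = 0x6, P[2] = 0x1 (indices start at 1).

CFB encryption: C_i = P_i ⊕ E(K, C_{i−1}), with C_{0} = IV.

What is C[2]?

C[1]: E(K, 0x9) = 0x2; 0x6 ⊕ 0x2 = 0x4.
C[2]: E(K, 0x4) = 0xC; 0x1 ⊕ 0xC = 0xD.

C[2] = 0xD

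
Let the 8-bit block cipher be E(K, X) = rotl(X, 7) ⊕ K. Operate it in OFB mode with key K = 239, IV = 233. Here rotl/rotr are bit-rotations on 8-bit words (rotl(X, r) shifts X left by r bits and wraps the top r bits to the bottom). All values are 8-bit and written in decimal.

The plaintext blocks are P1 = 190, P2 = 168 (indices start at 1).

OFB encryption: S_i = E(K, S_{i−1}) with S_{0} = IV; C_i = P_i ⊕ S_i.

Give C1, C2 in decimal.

C1 = 165, C2 = 202

C1: S = E(K, 233) = 27; 190 ⊕ 27 = 165.
C2: S = E(K, 27) = 98; 168 ⊕ 98 = 202.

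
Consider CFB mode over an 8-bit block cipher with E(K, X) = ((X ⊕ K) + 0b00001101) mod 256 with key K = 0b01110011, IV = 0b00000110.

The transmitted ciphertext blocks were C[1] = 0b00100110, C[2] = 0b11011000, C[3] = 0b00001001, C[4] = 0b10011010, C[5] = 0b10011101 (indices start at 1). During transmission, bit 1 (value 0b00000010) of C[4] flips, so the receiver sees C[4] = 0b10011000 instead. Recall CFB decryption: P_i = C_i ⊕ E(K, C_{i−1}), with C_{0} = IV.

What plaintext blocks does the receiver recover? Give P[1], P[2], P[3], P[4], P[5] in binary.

P[1] = 0b10100100, P[2] = 0b10111010, P[3] = 0b10110001, P[4] = 0b00011111, P[5] = 0b01100101

Only C[4] changed, to 0b10011000. In CFB, a change in C_i flips the same bit in P_i and garbles P_{i+1}. Decrypting the received ciphertext:
P[1]: E(K, 0b00000110) = 0b10000010; 0b00100110 ⊕ 0b10000010 = 0b10100100.
P[2]: E(K, 0b00100110) = 0b01100010; 0b11011000 ⊕ 0b01100010 = 0b10111010.
P[3]: E(K, 0b11011000) = 0b10111000; 0b00001001 ⊕ 0b10111000 = 0b10110001.
P[4]: E(K, 0b00001001) = 0b10000111; 0b10011000 ⊕ 0b10000111 = 0b00011111.
P[5]: E(K, 0b10011000) = 0b11111000; 0b10011101 ⊕ 0b11111000 = 0b01100101.
Blocks that differ from the original plaintext: P[4], P[5].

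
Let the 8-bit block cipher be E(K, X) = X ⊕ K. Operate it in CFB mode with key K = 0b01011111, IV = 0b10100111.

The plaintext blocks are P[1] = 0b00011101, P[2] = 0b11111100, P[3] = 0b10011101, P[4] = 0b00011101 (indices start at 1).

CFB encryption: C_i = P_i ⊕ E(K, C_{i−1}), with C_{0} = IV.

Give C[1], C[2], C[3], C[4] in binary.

C[1]: E(K, 0b10100111) = 0b11111000; 0b00011101 ⊕ 0b11111000 = 0b11100101.
C[2]: E(K, 0b11100101) = 0b10111010; 0b11111100 ⊕ 0b10111010 = 0b01000110.
C[3]: E(K, 0b01000110) = 0b00011001; 0b10011101 ⊕ 0b00011001 = 0b10000100.
C[4]: E(K, 0b10000100) = 0b11011011; 0b00011101 ⊕ 0b11011011 = 0b11000110.

C[1] = 0b11100101, C[2] = 0b01000110, C[3] = 0b10000100, C[4] = 0b11000110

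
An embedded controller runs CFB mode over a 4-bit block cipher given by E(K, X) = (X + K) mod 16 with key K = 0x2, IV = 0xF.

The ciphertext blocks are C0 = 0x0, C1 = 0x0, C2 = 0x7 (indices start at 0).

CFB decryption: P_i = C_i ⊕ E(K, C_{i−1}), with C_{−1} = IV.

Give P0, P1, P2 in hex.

P0: E(K, 0xF) = 0x1; 0x0 ⊕ 0x1 = 0x1.
P1: E(K, 0x0) = 0x2; 0x0 ⊕ 0x2 = 0x2.
P2: E(K, 0x0) = 0x2; 0x7 ⊕ 0x2 = 0x5.

P0 = 0x1, P1 = 0x2, P2 = 0x5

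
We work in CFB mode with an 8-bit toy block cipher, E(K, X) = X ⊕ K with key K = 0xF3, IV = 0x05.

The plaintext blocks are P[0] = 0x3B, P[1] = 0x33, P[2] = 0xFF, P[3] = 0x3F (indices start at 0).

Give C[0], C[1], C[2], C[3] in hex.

C[0] = 0xCD, C[1] = 0x0D, C[2] = 0x01, C[3] = 0xCD

CFB encryption: C_i = P_i ⊕ E(K, C_{i−1}), with C_{−1} = IV.
C[0]: E(K, 0x05) = 0xF6; 0x3B ⊕ 0xF6 = 0xCD.
C[1]: E(K, 0xCD) = 0x3E; 0x33 ⊕ 0x3E = 0x0D.
C[2]: E(K, 0x0D) = 0xFE; 0xFF ⊕ 0xFE = 0x01.
C[3]: E(K, 0x01) = 0xF2; 0x3F ⊕ 0xF2 = 0xCD.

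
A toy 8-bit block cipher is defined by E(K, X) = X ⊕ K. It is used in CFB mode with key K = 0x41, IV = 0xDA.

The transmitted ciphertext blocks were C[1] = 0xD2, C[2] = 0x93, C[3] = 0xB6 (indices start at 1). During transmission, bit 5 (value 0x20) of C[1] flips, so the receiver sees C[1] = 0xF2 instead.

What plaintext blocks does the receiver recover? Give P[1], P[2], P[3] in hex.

CFB decryption: P_i = C_i ⊕ E(K, C_{i−1}), with C_{0} = IV.
Only C[1] changed, to 0xF2. In CFB, a change in C_i flips the same bit in P_i and garbles P_{i+1}. Decrypting the received ciphertext:
P[1]: E(K, 0xDA) = 0x9B; 0xF2 ⊕ 0x9B = 0x69.
P[2]: E(K, 0xF2) = 0xB3; 0x93 ⊕ 0xB3 = 0x20.
P[3]: E(K, 0x93) = 0xD2; 0xB6 ⊕ 0xD2 = 0x64.
Blocks that differ from the original plaintext: P[1], P[2].

P[1] = 0x69, P[2] = 0x20, P[3] = 0x64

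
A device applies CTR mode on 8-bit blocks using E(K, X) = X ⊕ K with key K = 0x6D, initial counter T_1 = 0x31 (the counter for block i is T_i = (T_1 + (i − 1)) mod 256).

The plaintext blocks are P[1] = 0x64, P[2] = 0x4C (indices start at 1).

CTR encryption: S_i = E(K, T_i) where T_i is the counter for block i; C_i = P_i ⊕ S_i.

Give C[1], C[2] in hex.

C[1]: T = 0x31, S = E(K, T) = 0x5C; 0x64 ⊕ 0x5C = 0x38.
C[2]: T = 0x32, S = E(K, T) = 0x5F; 0x4C ⊕ 0x5F = 0x13.

C[1] = 0x38, C[2] = 0x13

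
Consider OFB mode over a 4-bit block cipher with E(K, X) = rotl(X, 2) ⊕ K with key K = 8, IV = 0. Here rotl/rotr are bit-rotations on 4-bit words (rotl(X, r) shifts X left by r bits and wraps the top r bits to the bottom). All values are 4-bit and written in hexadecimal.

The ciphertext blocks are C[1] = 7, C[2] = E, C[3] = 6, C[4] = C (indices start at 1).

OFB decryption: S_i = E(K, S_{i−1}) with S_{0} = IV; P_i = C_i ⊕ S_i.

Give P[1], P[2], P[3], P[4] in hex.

P[1]: S = E(K, 0) = 8; 7 ⊕ 8 = F.
P[2]: S = E(K, 8) = A; E ⊕ A = 4.
P[3]: S = E(K, A) = 2; 6 ⊕ 2 = 4.
P[4]: S = E(K, 2) = 0; C ⊕ 0 = C.

P[1] = F, P[2] = 4, P[3] = 4, P[4] = C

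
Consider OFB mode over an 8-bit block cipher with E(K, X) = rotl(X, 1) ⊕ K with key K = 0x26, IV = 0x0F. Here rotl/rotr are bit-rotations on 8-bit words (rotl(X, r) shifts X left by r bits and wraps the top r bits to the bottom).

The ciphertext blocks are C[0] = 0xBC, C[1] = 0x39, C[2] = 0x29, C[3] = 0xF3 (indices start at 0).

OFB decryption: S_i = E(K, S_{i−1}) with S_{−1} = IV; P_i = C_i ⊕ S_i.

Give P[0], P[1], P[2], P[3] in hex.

P[0] = 0x84, P[1] = 0x6F, P[2] = 0xA3, P[3] = 0xC0

P[0]: S = E(K, 0x0F) = 0x38; 0xBC ⊕ 0x38 = 0x84.
P[1]: S = E(K, 0x38) = 0x56; 0x39 ⊕ 0x56 = 0x6F.
P[2]: S = E(K, 0x56) = 0x8A; 0x29 ⊕ 0x8A = 0xA3.
P[3]: S = E(K, 0x8A) = 0x33; 0xF3 ⊕ 0x33 = 0xC0.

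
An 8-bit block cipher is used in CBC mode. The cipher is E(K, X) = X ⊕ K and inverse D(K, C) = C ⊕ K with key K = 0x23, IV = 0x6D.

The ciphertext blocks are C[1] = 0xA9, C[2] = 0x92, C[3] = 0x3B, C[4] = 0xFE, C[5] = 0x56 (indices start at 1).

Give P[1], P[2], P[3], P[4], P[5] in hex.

CBC decryption: P_i = D(K, C_i) ⊕ C_{i−1}, with C_{0} = IV.
P[1]: D(K, 0xA9) = 0x8A; 0x8A ⊕ 0x6D = 0xE7.
P[2]: D(K, 0x92) = 0xB1; 0xB1 ⊕ 0xA9 = 0x18.
P[3]: D(K, 0x3B) = 0x18; 0x18 ⊕ 0x92 = 0x8A.
P[4]: D(K, 0xFE) = 0xDD; 0xDD ⊕ 0x3B = 0xE6.
P[5]: D(K, 0x56) = 0x75; 0x75 ⊕ 0xFE = 0x8B.

P[1] = 0xE7, P[2] = 0x18, P[3] = 0x8A, P[4] = 0xE6, P[5] = 0x8B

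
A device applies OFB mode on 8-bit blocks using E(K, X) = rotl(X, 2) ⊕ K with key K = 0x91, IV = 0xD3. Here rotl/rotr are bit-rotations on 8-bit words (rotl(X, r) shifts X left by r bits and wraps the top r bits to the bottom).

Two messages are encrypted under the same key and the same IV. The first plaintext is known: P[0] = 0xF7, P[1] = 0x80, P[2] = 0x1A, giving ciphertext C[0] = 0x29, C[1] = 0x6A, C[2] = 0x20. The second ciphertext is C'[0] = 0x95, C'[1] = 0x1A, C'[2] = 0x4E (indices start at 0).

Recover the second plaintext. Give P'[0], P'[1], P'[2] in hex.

In OFB with a reused IV, both messages share the same keystream S_i, so C_i ⊕ C'_i = P_i ⊕ P'_i and thus P'_i = P_i ⊕ C_i ⊕ C'_i.
P'[0]: 0xF7 ⊕ 0x29 ⊕ 0x95 = 0x4B.
P'[1]: 0x80 ⊕ 0x6A ⊕ 0x1A = 0xF0.
P'[2]: 0x1A ⊕ 0x20 ⊕ 0x4E = 0x74.

P'[0] = 0x4B, P'[1] = 0xF0, P'[2] = 0x74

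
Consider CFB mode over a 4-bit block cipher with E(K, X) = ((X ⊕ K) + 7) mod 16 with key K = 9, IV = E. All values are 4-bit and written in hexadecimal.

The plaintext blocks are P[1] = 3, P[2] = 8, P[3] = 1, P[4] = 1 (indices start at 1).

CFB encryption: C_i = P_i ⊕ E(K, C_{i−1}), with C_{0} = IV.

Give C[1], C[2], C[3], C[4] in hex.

C[1] = D, C[2] = 3, C[3] = 0, C[4] = 1

C[1]: E(K, E) = E; 3 ⊕ E = D.
C[2]: E(K, D) = B; 8 ⊕ B = 3.
C[3]: E(K, 3) = 1; 1 ⊕ 1 = 0.
C[4]: E(K, 0) = 0; 1 ⊕ 0 = 1.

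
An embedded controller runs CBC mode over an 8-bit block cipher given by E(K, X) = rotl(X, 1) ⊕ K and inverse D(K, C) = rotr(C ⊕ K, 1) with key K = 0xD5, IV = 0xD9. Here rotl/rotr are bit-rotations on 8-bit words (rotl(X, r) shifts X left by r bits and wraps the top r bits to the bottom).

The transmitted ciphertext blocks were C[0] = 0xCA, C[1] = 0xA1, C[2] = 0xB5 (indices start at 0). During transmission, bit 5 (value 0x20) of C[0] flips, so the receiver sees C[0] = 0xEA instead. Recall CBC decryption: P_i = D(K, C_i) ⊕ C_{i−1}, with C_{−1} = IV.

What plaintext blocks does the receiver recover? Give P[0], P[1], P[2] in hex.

Only C[0] changed, to 0xEA. In CBC, a change in C_i garbles P_i and flips the same bit in P_{i+1}. Decrypting the received ciphertext:
P[0]: D(K, 0xEA) = 0x9F; 0x9F ⊕ 0xD9 = 0x46.
P[1]: D(K, 0xA1) = 0x3A; 0x3A ⊕ 0xEA = 0xD0.
P[2]: D(K, 0xB5) = 0x30; 0x30 ⊕ 0xA1 = 0x91.
Blocks that differ from the original plaintext: P[0], P[1].

P[0] = 0x46, P[1] = 0xD0, P[2] = 0x91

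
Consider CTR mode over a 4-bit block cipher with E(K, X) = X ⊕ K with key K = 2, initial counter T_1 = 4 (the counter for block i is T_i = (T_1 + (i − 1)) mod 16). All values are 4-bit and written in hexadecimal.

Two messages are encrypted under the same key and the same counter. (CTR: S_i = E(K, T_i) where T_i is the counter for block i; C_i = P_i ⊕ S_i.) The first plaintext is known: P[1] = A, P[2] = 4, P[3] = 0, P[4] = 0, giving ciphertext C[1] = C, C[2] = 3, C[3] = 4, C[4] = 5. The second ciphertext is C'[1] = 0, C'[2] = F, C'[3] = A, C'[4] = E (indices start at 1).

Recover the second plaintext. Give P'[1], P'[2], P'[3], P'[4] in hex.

P'[1] = 6, P'[2] = 8, P'[3] = E, P'[4] = B

In CTR with a reused counter, both messages share the same keystream S_i, so C_i ⊕ C'_i = P_i ⊕ P'_i and thus P'_i = P_i ⊕ C_i ⊕ C'_i.
P'[1]: A ⊕ C ⊕ 0 = 6.
P'[2]: 4 ⊕ 3 ⊕ F = 8.
P'[3]: 0 ⊕ 4 ⊕ A = E.
P'[4]: 0 ⊕ 5 ⊕ E = B.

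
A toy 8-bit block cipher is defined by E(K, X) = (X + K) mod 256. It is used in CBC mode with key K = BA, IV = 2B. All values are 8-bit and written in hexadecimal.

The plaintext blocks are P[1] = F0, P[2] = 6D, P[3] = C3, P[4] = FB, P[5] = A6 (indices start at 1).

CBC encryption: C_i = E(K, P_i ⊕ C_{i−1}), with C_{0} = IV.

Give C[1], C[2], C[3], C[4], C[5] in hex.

C[1] = 95, C[2] = B2, C[3] = 2B, C[4] = 8A, C[5] = E6

C[1]: P[1] ⊕ 2B = DB; E(K, DB) = 95.
C[2]: P[2] ⊕ 95 = F8; E(K, F8) = B2.
C[3]: P[3] ⊕ B2 = 71; E(K, 71) = 2B.
C[4]: P[4] ⊕ 2B = D0; E(K, D0) = 8A.
C[5]: P[5] ⊕ 8A = 2C; E(K, 2C) = E6.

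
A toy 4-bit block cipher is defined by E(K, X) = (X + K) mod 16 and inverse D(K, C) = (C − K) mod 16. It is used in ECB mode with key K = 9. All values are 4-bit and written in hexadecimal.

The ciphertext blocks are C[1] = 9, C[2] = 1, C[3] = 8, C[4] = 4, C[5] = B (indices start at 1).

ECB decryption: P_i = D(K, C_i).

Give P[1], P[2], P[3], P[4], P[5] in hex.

P[1]: D(K, 9) = 0.
P[2]: D(K, 1) = 8.
P[3]: D(K, 8) = F.
P[4]: D(K, 4) = B.
P[5]: D(K, B) = 2.

P[1] = 0, P[2] = 8, P[3] = F, P[4] = B, P[5] = 2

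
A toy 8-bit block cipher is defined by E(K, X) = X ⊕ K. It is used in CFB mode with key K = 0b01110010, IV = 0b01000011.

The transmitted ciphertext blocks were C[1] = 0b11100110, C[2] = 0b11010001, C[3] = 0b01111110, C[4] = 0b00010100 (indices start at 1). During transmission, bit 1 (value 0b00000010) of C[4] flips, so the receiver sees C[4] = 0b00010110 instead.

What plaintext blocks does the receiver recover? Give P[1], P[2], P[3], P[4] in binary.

CFB decryption: P_i = C_i ⊕ E(K, C_{i−1}), with C_{0} = IV.
Only C[4] changed, to 0b00010110. In CFB, a change in C_i flips the same bit in P_i and garbles P_{i+1}. Decrypting the received ciphertext:
P[1]: E(K, 0b01000011) = 0b00110001; 0b11100110 ⊕ 0b00110001 = 0b11010111.
P[2]: E(K, 0b11100110) = 0b10010100; 0b11010001 ⊕ 0b10010100 = 0b01000101.
P[3]: E(K, 0b11010001) = 0b10100011; 0b01111110 ⊕ 0b10100011 = 0b11011101.
P[4]: E(K, 0b01111110) = 0b00001100; 0b00010110 ⊕ 0b00001100 = 0b00011010.
Blocks that differ from the original plaintext: P[4].

P[1] = 0b11010111, P[2] = 0b01000101, P[3] = 0b11011101, P[4] = 0b00011010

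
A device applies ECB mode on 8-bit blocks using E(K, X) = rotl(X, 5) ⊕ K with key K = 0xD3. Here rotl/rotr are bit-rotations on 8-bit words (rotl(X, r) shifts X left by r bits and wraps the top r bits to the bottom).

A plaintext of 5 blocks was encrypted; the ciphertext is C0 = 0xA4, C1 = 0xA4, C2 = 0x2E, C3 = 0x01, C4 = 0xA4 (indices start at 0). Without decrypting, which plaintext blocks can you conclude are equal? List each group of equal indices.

ECB encrypts each block independently with the same key, so equal ciphertext blocks imply equal plaintext blocks.
C0 = C1 = C4 = 0xA4, so P0 = P1 = P4.

P0 = P1 = P4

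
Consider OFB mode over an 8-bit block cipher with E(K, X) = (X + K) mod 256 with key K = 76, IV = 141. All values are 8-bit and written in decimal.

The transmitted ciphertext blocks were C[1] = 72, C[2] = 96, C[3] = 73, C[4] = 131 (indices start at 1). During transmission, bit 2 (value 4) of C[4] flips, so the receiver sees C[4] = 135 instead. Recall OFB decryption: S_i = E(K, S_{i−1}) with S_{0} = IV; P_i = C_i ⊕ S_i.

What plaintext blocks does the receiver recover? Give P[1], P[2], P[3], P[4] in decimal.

Only C[4] changed, to 135. In OFB, a change in C_i flips the same bit in P_i only; the keystream is unaffected. Decrypting the received ciphertext:
P[1]: S = E(K, 141) = 217; 72 ⊕ 217 = 145.
P[2]: S = E(K, 217) = 37; 96 ⊕ 37 = 69.
P[3]: S = E(K, 37) = 113; 73 ⊕ 113 = 56.
P[4]: S = E(K, 113) = 189; 135 ⊕ 189 = 58.
Blocks that differ from the original plaintext: P[4].

P[1] = 145, P[2] = 69, P[3] = 56, P[4] = 58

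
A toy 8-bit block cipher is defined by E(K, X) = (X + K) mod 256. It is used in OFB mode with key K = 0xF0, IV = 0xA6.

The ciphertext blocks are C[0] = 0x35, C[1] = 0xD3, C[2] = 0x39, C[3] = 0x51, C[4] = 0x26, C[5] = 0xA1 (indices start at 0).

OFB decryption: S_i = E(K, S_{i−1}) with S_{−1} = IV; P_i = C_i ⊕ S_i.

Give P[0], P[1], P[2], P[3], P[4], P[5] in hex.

P[0]: S = E(K, 0xA6) = 0x96; 0x35 ⊕ 0x96 = 0xA3.
P[1]: S = E(K, 0x96) = 0x86; 0xD3 ⊕ 0x86 = 0x55.
P[2]: S = E(K, 0x86) = 0x76; 0x39 ⊕ 0x76 = 0x4F.
P[3]: S = E(K, 0x76) = 0x66; 0x51 ⊕ 0x66 = 0x37.
P[4]: S = E(K, 0x66) = 0x56; 0x26 ⊕ 0x56 = 0x70.
P[5]: S = E(K, 0x56) = 0x46; 0xA1 ⊕ 0x46 = 0xE7.

P[0] = 0xA3, P[1] = 0x55, P[2] = 0x4F, P[3] = 0x37, P[4] = 0x70, P[5] = 0xE7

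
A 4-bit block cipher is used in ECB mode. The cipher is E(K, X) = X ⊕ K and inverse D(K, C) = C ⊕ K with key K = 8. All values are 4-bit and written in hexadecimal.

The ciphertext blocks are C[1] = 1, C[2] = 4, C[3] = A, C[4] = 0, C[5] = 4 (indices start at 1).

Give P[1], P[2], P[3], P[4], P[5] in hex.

P[1] = 9, P[2] = C, P[3] = 2, P[4] = 8, P[5] = C

ECB decryption: P_i = D(K, C_i).
P[1]: D(K, 1) = 9.
P[2]: D(K, 4) = C.
P[3]: D(K, A) = 2.
P[4]: D(K, 0) = 8.
P[5]: D(K, 4) = C.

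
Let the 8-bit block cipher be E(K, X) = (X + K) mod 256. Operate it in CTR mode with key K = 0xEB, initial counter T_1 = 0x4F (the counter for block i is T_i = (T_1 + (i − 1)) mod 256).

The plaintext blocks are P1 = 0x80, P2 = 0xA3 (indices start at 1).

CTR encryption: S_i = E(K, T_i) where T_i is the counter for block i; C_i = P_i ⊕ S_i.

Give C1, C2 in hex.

C1 = 0xBA, C2 = 0x98

C1: T = 0x4F, S = E(K, T) = 0x3A; 0x80 ⊕ 0x3A = 0xBA.
C2: T = 0x50, S = E(K, T) = 0x3B; 0xA3 ⊕ 0x3B = 0x98.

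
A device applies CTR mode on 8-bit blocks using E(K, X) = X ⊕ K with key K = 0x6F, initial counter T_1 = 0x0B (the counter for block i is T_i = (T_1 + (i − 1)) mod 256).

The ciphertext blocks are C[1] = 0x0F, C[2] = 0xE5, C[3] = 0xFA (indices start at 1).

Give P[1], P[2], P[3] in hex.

P[1] = 0x6B, P[2] = 0x86, P[3] = 0x98

CTR decryption: S_i = E(K, T_i) where T_i is the counter for block i; P_i = C_i ⊕ S_i.
P[1]: T = 0x0B, S = E(K, T) = 0x64; 0x0F ⊕ 0x64 = 0x6B.
P[2]: T = 0x0C, S = E(K, T) = 0x63; 0xE5 ⊕ 0x63 = 0x86.
P[3]: T = 0x0D, S = E(K, T) = 0x62; 0xFA ⊕ 0x62 = 0x98.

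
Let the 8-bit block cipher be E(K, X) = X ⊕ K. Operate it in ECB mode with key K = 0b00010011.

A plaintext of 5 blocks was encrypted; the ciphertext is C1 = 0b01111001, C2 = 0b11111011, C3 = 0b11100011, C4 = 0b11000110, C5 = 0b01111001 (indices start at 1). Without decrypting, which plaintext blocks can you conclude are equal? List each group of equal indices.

ECB encrypts each block independently with the same key, so equal ciphertext blocks imply equal plaintext blocks.
C1 = C5 = 0b01111001, so P1 = P5.

P1 = P5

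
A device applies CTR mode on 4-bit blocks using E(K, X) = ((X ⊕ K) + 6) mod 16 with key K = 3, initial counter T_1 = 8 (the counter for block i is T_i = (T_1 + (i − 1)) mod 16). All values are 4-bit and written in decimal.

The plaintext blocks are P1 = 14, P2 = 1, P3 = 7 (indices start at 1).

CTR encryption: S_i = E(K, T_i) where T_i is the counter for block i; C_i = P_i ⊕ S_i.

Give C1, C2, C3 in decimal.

C1 = 15, C2 = 1, C3 = 8

C1: T = 8, S = E(K, T) = 1; 14 ⊕ 1 = 15.
C2: T = 9, S = E(K, T) = 0; 1 ⊕ 0 = 1.
C3: T = 10, S = E(K, T) = 15; 7 ⊕ 15 = 8.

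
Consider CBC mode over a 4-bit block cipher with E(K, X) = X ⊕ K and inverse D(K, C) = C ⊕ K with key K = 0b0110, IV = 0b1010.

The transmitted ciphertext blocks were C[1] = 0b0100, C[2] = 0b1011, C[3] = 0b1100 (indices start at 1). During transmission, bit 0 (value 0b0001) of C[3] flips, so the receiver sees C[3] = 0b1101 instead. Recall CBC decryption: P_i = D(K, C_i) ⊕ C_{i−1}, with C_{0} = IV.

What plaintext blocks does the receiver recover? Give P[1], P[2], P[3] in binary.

P[1] = 0b1000, P[2] = 0b1001, P[3] = 0b0000

Only C[3] changed, to 0b1101. In CBC, a change in C_i garbles P_i and flips the same bit in P_{i+1}. Decrypting the received ciphertext:
P[1]: D(K, 0b0100) = 0b0010; 0b0010 ⊕ 0b1010 = 0b1000.
P[2]: D(K, 0b1011) = 0b1101; 0b1101 ⊕ 0b0100 = 0b1001.
P[3]: D(K, 0b1101) = 0b1011; 0b1011 ⊕ 0b1011 = 0b0000.
Blocks that differ from the original plaintext: P[3].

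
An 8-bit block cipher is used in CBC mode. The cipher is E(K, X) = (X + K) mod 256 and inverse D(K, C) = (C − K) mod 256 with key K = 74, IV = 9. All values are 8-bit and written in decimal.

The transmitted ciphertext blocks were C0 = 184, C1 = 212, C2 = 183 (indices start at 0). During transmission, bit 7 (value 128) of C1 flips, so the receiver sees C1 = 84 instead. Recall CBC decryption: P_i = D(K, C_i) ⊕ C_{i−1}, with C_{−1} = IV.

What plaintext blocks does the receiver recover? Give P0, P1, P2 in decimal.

Only C1 changed, to 84. In CBC, a change in C_i garbles P_i and flips the same bit in P_{i+1}. Decrypting the received ciphertext:
P0: D(K, 184) = 110; 110 ⊕ 9 = 103.
P1: D(K, 84) = 10; 10 ⊕ 184 = 178.
P2: D(K, 183) = 109; 109 ⊕ 84 = 57.
Blocks that differ from the original plaintext: P1, P2.

P0 = 103, P1 = 178, P2 = 57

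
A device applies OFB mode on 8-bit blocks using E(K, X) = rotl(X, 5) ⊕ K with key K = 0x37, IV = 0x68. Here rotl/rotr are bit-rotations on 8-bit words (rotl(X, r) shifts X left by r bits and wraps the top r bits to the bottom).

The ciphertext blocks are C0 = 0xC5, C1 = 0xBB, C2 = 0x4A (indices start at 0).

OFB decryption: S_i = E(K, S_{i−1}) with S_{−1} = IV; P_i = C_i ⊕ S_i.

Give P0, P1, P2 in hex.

P0 = 0xFF, P1 = 0xCB, P2 = 0x73

P0: S = E(K, 0x68) = 0x3A; 0xC5 ⊕ 0x3A = 0xFF.
P1: S = E(K, 0x3A) = 0x70; 0xBB ⊕ 0x70 = 0xCB.
P2: S = E(K, 0x70) = 0x39; 0x4A ⊕ 0x39 = 0x73.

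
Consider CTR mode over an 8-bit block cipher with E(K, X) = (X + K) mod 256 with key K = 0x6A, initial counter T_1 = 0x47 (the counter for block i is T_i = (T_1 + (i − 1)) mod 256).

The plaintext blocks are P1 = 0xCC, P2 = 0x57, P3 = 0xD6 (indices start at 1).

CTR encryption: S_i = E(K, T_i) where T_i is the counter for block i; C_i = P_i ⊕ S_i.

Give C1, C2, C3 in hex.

C1: T = 0x47, S = E(K, T) = 0xB1; 0xCC ⊕ 0xB1 = 0x7D.
C2: T = 0x48, S = E(K, T) = 0xB2; 0x57 ⊕ 0xB2 = 0xE5.
C3: T = 0x49, S = E(K, T) = 0xB3; 0xD6 ⊕ 0xB3 = 0x65.

C1 = 0x7D, C2 = 0xE5, C3 = 0x65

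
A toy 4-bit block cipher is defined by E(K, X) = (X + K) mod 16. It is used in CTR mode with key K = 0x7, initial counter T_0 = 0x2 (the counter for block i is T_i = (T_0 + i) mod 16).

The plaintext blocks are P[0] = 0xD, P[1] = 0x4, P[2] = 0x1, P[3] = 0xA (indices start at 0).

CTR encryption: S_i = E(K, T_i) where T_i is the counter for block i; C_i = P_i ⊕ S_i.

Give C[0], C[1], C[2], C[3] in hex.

C[0] = 0x4, C[1] = 0xE, C[2] = 0xA, C[3] = 0x6

C[0]: T = 0x2, S = E(K, T) = 0x9; 0xD ⊕ 0x9 = 0x4.
C[1]: T = 0x3, S = E(K, T) = 0xA; 0x4 ⊕ 0xA = 0xE.
C[2]: T = 0x4, S = E(K, T) = 0xB; 0x1 ⊕ 0xB = 0xA.
C[3]: T = 0x5, S = E(K, T) = 0xC; 0xA ⊕ 0xC = 0x6.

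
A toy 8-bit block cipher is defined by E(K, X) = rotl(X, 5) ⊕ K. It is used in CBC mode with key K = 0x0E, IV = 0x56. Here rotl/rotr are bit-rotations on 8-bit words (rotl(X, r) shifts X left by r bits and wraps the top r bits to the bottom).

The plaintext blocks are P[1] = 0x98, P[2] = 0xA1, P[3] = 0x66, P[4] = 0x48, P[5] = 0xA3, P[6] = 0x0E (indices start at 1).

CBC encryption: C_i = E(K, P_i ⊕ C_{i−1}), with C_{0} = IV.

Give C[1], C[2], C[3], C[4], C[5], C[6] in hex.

C[1] = 0xD7, C[2] = 0xC0, C[3] = 0xDA, C[4] = 0x5C, C[5] = 0xF1, C[6] = 0xF1

C[1]: P[1] ⊕ 0x56 = 0xCE; E(K, 0xCE) = 0xD7.
C[2]: P[2] ⊕ 0xD7 = 0x76; E(K, 0x76) = 0xC0.
C[3]: P[3] ⊕ 0xC0 = 0xA6; E(K, 0xA6) = 0xDA.
C[4]: P[4] ⊕ 0xDA = 0x92; E(K, 0x92) = 0x5C.
C[5]: P[5] ⊕ 0x5C = 0xFF; E(K, 0xFF) = 0xF1.
C[6]: P[6] ⊕ 0xF1 = 0xFF; E(K, 0xFF) = 0xF1.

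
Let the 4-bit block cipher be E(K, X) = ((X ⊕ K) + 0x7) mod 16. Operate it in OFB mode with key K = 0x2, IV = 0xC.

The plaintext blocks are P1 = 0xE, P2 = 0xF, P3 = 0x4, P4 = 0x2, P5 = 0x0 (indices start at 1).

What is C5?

OFB encryption: S_i = E(K, S_{i−1}) with S_{0} = IV; C_i = P_i ⊕ S_i.
C1: S = E(K, 0xC) = 0x5; 0xE ⊕ 0x5 = 0xB.
C2: S = E(K, 0x5) = 0xE; 0xF ⊕ 0xE = 0x1.
C3: S = E(K, 0xE) = 0x3; 0x4 ⊕ 0x3 = 0x7.
C4: S = E(K, 0x3) = 0x8; 0x2 ⊕ 0x8 = 0xA.
C5: S = E(K, 0x8) = 0x1; 0x0 ⊕ 0x1 = 0x1.

C5 = 0x1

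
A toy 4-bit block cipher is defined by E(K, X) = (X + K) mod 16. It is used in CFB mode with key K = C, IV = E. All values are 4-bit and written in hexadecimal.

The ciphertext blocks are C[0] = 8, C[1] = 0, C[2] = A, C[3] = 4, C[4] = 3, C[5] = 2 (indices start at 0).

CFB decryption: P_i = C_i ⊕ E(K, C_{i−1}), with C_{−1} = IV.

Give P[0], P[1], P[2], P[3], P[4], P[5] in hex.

P[0]: E(K, E) = A; 8 ⊕ A = 2.
P[1]: E(K, 8) = 4; 0 ⊕ 4 = 4.
P[2]: E(K, 0) = C; A ⊕ C = 6.
P[3]: E(K, A) = 6; 4 ⊕ 6 = 2.
P[4]: E(K, 4) = 0; 3 ⊕ 0 = 3.
P[5]: E(K, 3) = F; 2 ⊕ F = D.

P[0] = 2, P[1] = 4, P[2] = 6, P[3] = 2, P[4] = 3, P[5] = D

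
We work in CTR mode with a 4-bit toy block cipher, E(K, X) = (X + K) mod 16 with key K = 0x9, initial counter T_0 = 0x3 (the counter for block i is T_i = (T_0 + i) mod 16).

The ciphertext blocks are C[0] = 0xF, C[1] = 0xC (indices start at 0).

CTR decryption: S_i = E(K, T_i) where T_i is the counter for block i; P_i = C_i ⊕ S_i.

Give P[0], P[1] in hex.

P[0] = 0x3, P[1] = 0x1

P[0]: T = 0x3, S = E(K, T) = 0xC; 0xF ⊕ 0xC = 0x3.
P[1]: T = 0x4, S = E(K, T) = 0xD; 0xC ⊕ 0xD = 0x1.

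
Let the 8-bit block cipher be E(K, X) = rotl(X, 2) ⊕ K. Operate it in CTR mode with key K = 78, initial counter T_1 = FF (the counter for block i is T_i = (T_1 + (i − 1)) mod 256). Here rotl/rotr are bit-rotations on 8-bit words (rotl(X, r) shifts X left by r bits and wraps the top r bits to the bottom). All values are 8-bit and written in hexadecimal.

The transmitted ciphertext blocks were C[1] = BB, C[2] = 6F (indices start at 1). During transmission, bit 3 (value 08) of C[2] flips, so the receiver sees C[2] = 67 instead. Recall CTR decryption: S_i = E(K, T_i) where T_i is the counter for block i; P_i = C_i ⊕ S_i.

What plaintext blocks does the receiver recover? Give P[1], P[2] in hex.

P[1] = 3C, P[2] = 1F

Only C[2] changed, to 67. In CTR, a change in C_i flips the same bit in P_i only; the keystream is unaffected. Decrypting the received ciphertext:
P[1]: T = FF, S = E(K, T) = 87; BB ⊕ 87 = 3C.
P[2]: T = 00, S = E(K, T) = 78; 67 ⊕ 78 = 1F.
Blocks that differ from the original plaintext: P[2].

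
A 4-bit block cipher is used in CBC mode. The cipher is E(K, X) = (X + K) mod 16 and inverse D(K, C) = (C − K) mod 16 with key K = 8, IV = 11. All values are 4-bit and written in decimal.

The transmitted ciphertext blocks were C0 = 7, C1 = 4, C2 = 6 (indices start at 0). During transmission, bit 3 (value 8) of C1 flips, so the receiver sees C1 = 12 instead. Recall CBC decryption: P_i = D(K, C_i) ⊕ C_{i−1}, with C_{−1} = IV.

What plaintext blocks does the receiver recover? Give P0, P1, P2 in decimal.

Only C1 changed, to 12. In CBC, a change in C_i garbles P_i and flips the same bit in P_{i+1}. Decrypting the received ciphertext:
P0: D(K, 7) = 15; 15 ⊕ 11 = 4.
P1: D(K, 12) = 4; 4 ⊕ 7 = 3.
P2: D(K, 6) = 14; 14 ⊕ 12 = 2.
Blocks that differ from the original plaintext: P1, P2.

P0 = 4, P1 = 3, P2 = 2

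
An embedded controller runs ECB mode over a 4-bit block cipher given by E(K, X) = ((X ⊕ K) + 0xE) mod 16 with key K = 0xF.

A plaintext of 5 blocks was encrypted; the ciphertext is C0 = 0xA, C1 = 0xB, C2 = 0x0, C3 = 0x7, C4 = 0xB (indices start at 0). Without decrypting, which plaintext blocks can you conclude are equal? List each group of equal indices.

P1 = P4

ECB encrypts each block independently with the same key, so equal ciphertext blocks imply equal plaintext blocks.
C1 = C4 = 0xB, so P1 = P4.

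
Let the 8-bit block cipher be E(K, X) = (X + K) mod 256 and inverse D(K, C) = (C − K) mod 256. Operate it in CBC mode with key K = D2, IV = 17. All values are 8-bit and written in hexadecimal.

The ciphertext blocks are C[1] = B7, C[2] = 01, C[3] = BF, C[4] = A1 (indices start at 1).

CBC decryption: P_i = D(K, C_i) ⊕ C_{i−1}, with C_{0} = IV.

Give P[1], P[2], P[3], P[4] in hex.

P[1]: D(K, B7) = E5; E5 ⊕ 17 = F2.
P[2]: D(K, 01) = 2F; 2F ⊕ B7 = 98.
P[3]: D(K, BF) = ED; ED ⊕ 01 = EC.
P[4]: D(K, A1) = CF; CF ⊕ BF = 70.

P[1] = F2, P[2] = 98, P[3] = EC, P[4] = 70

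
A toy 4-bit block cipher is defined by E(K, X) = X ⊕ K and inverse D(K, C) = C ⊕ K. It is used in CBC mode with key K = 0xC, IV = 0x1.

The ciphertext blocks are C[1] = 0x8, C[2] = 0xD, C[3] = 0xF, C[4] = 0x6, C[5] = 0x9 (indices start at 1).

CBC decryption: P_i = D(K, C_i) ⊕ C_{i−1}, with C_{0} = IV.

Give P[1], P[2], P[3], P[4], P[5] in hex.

P[1] = 0x5, P[2] = 0x9, P[3] = 0xE, P[4] = 0x5, P[5] = 0x3

P[1]: D(K, 0x8) = 0x4; 0x4 ⊕ 0x1 = 0x5.
P[2]: D(K, 0xD) = 0x1; 0x1 ⊕ 0x8 = 0x9.
P[3]: D(K, 0xF) = 0x3; 0x3 ⊕ 0xD = 0xE.
P[4]: D(K, 0x6) = 0xA; 0xA ⊕ 0xF = 0x5.
P[5]: D(K, 0x9) = 0x5; 0x5 ⊕ 0x6 = 0x3.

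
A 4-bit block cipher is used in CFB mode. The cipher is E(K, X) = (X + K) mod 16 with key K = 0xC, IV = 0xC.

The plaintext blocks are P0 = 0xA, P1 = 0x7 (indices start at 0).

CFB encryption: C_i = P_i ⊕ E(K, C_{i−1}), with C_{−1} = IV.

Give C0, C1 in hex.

C0: E(K, 0xC) = 0x8; 0xA ⊕ 0x8 = 0x2.
C1: E(K, 0x2) = 0xE; 0x7 ⊕ 0xE = 0x9.

C0 = 0x2, C1 = 0x9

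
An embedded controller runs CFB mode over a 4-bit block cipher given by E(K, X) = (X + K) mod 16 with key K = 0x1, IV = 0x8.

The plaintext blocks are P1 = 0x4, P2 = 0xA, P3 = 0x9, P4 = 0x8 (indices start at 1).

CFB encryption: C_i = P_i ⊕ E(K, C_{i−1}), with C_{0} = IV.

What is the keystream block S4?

C1: E(K, 0x8) = 0x9; 0x4 ⊕ 0x9 = 0xD.
C2: E(K, 0xD) = 0xE; 0xA ⊕ 0xE = 0x4.
C3: E(K, 0x4) = 0x5; 0x9 ⊕ 0x5 = 0xC.
C4: E(K, 0xC) = 0xD; 0x8 ⊕ 0xD = 0x5.
So S4 = 0xD.

0xD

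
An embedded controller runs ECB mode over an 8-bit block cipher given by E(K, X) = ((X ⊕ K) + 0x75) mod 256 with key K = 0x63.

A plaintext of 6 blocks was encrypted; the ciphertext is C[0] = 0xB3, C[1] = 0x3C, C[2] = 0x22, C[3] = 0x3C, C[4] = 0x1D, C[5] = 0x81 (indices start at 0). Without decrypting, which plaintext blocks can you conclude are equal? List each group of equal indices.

P[1] = P[3]

ECB encrypts each block independently with the same key, so equal ciphertext blocks imply equal plaintext blocks.
C[1] = C[3] = 0x3C, so P[1] = P[3].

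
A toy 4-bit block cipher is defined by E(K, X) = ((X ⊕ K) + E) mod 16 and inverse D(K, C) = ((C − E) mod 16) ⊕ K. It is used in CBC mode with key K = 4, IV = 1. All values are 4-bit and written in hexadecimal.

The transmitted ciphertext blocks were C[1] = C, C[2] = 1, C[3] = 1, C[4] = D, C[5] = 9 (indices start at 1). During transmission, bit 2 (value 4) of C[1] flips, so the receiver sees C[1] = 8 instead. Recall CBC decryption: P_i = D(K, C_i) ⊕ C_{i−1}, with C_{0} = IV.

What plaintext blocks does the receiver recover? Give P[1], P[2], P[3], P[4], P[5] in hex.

P[1] = F, P[2] = F, P[3] = 6, P[4] = A, P[5] = 2

Only C[1] changed, to 8. In CBC, a change in C_i garbles P_i and flips the same bit in P_{i+1}. Decrypting the received ciphertext:
P[1]: D(K, 8) = E; E ⊕ 1 = F.
P[2]: D(K, 1) = 7; 7 ⊕ 8 = F.
P[3]: D(K, 1) = 7; 7 ⊕ 1 = 6.
P[4]: D(K, D) = B; B ⊕ 1 = A.
P[5]: D(K, 9) = F; F ⊕ D = 2.
Blocks that differ from the original plaintext: P[1], P[2].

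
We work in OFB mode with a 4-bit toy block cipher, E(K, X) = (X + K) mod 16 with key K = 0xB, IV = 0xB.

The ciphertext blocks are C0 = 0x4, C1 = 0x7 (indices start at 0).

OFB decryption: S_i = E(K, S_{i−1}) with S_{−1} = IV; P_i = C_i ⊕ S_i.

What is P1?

P1 = 0x6

P0: S = E(K, 0xB) = 0x6; 0x4 ⊕ 0x6 = 0x2.
P1: S = E(K, 0x6) = 0x1; 0x7 ⊕ 0x1 = 0x6.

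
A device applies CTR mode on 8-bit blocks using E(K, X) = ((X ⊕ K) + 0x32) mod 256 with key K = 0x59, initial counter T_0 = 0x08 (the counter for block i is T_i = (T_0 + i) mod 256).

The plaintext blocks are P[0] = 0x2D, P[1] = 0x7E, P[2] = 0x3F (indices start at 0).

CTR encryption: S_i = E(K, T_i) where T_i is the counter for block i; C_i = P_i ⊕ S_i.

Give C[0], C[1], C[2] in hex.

C[0]: T = 0x08, S = E(K, T) = 0x83; 0x2D ⊕ 0x83 = 0xAE.
C[1]: T = 0x09, S = E(K, T) = 0x82; 0x7E ⊕ 0x82 = 0xFC.
C[2]: T = 0x0A, S = E(K, T) = 0x85; 0x3F ⊕ 0x85 = 0xBA.

C[0] = 0xAE, C[1] = 0xFC, C[2] = 0xBA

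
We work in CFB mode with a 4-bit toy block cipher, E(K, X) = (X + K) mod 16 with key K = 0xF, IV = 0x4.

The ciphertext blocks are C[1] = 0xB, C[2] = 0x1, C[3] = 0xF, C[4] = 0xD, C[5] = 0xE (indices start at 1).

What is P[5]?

CFB decryption: P_i = C_i ⊕ E(K, C_{i−1}), with C_{0} = IV.
P[5]: E(K, 0xD) = 0xC; 0xE ⊕ 0xC = 0x2.

P[5] = 0x2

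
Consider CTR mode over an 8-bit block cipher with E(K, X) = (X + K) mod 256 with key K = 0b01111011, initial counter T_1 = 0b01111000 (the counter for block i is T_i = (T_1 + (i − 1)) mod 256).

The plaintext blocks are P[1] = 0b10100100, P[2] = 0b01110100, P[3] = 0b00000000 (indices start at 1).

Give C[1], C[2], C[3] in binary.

CTR encryption: S_i = E(K, T_i) where T_i is the counter for block i; C_i = P_i ⊕ S_i.
C[1]: T = 0b01111000, S = E(K, T) = 0b11110011; 0b10100100 ⊕ 0b11110011 = 0b01010111.
C[2]: T = 0b01111001, S = E(K, T) = 0b11110100; 0b01110100 ⊕ 0b11110100 = 0b10000000.
C[3]: T = 0b01111010, S = E(K, T) = 0b11110101; 0b00000000 ⊕ 0b11110101 = 0b11110101.

C[1] = 0b01010111, C[2] = 0b10000000, C[3] = 0b11110101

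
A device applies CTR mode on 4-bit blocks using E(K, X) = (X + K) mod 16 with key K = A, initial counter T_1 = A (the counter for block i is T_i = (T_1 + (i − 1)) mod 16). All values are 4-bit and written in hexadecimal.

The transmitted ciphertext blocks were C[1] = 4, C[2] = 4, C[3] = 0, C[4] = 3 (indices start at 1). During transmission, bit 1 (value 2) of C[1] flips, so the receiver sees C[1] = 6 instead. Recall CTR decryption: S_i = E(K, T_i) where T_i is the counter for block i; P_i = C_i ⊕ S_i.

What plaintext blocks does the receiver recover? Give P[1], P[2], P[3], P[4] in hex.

P[1] = 2, P[2] = 1, P[3] = 6, P[4] = 4

Only C[1] changed, to 6. In CTR, a change in C_i flips the same bit in P_i only; the keystream is unaffected. Decrypting the received ciphertext:
P[1]: T = A, S = E(K, T) = 4; 6 ⊕ 4 = 2.
P[2]: T = B, S = E(K, T) = 5; 4 ⊕ 5 = 1.
P[3]: T = C, S = E(K, T) = 6; 0 ⊕ 6 = 6.
P[4]: T = D, S = E(K, T) = 7; 3 ⊕ 7 = 4.
Blocks that differ from the original plaintext: P[1].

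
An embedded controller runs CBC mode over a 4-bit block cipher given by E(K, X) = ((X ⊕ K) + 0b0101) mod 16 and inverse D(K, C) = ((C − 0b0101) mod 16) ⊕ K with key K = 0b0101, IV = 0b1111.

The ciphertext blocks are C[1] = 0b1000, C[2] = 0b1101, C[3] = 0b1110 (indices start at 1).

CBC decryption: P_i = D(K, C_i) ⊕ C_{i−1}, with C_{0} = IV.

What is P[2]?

P[2]: D(K, 0b1101) = 0b1101; 0b1101 ⊕ 0b1000 = 0b0101.

P[2] = 0b0101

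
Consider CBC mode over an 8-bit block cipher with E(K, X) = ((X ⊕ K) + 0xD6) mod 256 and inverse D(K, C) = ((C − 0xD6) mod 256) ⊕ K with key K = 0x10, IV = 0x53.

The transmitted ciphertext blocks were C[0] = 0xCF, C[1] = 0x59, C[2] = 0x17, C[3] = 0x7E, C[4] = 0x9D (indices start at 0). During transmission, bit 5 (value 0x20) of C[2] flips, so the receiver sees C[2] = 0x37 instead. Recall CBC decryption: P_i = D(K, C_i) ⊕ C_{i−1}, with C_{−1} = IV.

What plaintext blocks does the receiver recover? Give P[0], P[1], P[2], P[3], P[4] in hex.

Only C[2] changed, to 0x37. In CBC, a change in C_i garbles P_i and flips the same bit in P_{i+1}. Decrypting the received ciphertext:
P[0]: D(K, 0xCF) = 0xE9; 0xE9 ⊕ 0x53 = 0xBA.
P[1]: D(K, 0x59) = 0x93; 0x93 ⊕ 0xCF = 0x5C.
P[2]: D(K, 0x37) = 0x71; 0x71 ⊕ 0x59 = 0x28.
P[3]: D(K, 0x7E) = 0xB8; 0xB8 ⊕ 0x37 = 0x8F.
P[4]: D(K, 0x9D) = 0xD7; 0xD7 ⊕ 0x7E = 0xA9.
Blocks that differ from the original plaintext: P[2], P[3].

P[0] = 0xBA, P[1] = 0x5C, P[2] = 0x28, P[3] = 0x8F, P[4] = 0xA9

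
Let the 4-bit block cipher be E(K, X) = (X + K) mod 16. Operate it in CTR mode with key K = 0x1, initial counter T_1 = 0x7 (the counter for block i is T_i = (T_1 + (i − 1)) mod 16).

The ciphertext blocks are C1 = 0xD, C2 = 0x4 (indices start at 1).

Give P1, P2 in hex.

CTR decryption: S_i = E(K, T_i) where T_i is the counter for block i; P_i = C_i ⊕ S_i.
P1: T = 0x7, S = E(K, T) = 0x8; 0xD ⊕ 0x8 = 0x5.
P2: T = 0x8, S = E(K, T) = 0x9; 0x4 ⊕ 0x9 = 0xD.

P1 = 0x5, P2 = 0xD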